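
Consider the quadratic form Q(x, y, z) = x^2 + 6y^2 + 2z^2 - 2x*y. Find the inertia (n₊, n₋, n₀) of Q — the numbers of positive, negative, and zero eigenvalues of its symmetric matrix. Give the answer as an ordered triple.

Write A = [[1, -1, 0], [-1, 6, 0], [0, 0, 2]].
Symmetric row and column elimination reduces A to a congruent diagonal form with pivots 1, 5, 2.
So there are 3 positive pivots.

(3, 0, 0)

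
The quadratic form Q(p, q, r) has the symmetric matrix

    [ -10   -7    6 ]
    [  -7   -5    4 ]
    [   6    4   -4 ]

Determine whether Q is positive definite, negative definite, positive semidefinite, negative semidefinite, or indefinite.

Symmetric row and column elimination reduces A to a congruent diagonal form with pivots -10, -1/10, 0.
That gives 2 negative, 1 zero pivots.
Hence Q is negative semidefinite.

negative semidefinite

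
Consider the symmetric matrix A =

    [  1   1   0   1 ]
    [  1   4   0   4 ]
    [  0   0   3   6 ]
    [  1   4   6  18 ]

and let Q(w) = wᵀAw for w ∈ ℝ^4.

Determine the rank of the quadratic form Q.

4

An LDLᵀ factorisation of A has diagonal entries 1, 3, 3, 2.
Counting signs: 4 positive.
The rank is the number of nonzero pivots: 4.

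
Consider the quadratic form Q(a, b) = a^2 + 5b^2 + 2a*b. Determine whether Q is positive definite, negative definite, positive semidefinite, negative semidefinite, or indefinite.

positive definite

The symmetric matrix of Q is A = [[1, 1], [1, 5]].
Leading principal minors: Δ_1 = 1, Δ_2 = 4.
All leading principal minors are positive, so by Sylvester's criterion Q is positive definite.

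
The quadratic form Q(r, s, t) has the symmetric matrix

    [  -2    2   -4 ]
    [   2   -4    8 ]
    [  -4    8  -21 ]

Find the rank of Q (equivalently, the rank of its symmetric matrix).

An LDLᵀ factorisation of A has diagonal entries -2, -2, -5.
So there are 3 negative pivots.
The rank is the number of nonzero pivots: 3.

3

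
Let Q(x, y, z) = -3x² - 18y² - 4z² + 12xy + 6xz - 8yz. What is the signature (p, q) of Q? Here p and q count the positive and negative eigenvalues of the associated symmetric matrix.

(0, 3)

Write A = [[-3, 6, 3], [6, -18, -4], [3, -4, -4]].
Symmetric row and column elimination reduces A to a congruent diagonal form with pivots -3, -6, -1/3.
So there are 3 negative pivots.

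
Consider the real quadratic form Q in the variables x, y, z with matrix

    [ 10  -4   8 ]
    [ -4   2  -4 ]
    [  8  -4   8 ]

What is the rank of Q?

2

Congruent diagonalization of A (simultaneous row and column reduction) yields pivots 10, 2/5, 0.
Counting signs: 2 positive, 1 zero.
The rank is the number of nonzero pivots: 2.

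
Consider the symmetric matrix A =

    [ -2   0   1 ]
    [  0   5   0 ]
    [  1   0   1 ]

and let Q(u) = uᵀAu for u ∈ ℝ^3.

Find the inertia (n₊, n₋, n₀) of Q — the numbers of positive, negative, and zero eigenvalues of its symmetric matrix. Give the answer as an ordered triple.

(2, 1, 0)

Symmetric row and column elimination reduces A to a congruent diagonal form with pivots -2, 5, 3/2.
So there are 2 positive, 1 negative pivots.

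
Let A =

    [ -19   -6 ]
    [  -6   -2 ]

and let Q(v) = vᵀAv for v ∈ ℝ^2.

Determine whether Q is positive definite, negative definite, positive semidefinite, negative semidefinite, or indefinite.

Applying the same elementary operations to the rows and columns of A produces a congruent diagonal matrix with entries -19, -2/19.
So there are 2 negative pivots.
Hence Q is negative definite.

negative definite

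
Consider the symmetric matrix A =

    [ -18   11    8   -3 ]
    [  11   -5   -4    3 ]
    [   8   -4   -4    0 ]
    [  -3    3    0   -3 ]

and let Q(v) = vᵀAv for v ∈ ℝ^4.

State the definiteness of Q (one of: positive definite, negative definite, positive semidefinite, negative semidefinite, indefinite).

indefinite

Applying the same elementary operations to the rows and columns of A produces a congruent diagonal matrix with entries -18, 31/18, -28/31, 6/7.
That gives 2 positive, 2 negative pivots.
Hence Q is indefinite.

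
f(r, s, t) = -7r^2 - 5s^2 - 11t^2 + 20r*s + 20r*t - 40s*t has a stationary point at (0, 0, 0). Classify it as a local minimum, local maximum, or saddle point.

The Hessian at the origin is H = [[-14, 20, 20], [20, -10, -40], [20, -40, -22]].
Congruent diagonalization of H (simultaneous row and column reduction) yields pivots -14, 130/7, -6/13.
So there are 1 positive, 2 negative pivots.
H is indefinite, so the origin is a saddle point.

saddle point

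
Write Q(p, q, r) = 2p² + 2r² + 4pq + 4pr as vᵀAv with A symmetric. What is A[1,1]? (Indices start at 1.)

The coefficient of p² in Q is 2, and that is exactly A[1,1].

2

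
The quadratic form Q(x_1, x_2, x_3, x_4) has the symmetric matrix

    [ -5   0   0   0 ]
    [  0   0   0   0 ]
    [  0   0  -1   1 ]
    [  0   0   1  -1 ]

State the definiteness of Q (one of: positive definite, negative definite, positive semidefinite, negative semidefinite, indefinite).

Symmetric row and column elimination reduces A to a congruent diagonal form with pivots -5, 0, -1, 0.
That gives 2 negative, 2 zero pivots.
Hence Q is negative semidefinite.

negative semidefinite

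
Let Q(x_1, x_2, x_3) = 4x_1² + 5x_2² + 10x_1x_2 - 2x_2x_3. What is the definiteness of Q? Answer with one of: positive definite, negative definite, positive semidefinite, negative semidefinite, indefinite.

indefinite

The symmetric matrix is A = [[4, 5, 0], [5, 5, -1], [0, -1, 0]].
Congruent diagonalization of A (simultaneous row and column reduction) yields pivots 4, -5/4, 4/5.
That gives 2 positive, 1 negative pivots.
Hence Q is indefinite.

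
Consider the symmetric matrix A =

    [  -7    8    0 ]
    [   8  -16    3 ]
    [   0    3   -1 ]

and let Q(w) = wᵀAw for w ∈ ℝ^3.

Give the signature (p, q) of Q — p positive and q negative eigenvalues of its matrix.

(1, 2)

Symmetric row and column elimination reduces A to a congruent diagonal form with pivots -7, -48/7, 5/16.
So there are 1 positive, 2 negative pivots.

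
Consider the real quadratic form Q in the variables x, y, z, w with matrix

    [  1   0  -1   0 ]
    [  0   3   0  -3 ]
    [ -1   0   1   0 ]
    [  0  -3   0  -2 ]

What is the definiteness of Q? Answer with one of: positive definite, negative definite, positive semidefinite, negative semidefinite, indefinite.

indefinite

Applying the same elementary operations to the rows and columns of A produces a congruent diagonal matrix with entries 1, 3, 0, -5.
So there are 2 positive, 1 negative, 1 zero pivots.
Hence Q is indefinite.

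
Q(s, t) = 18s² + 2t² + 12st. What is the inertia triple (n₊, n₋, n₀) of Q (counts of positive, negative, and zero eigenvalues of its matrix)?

Write A = [[18, 6], [6, 2]].
Congruent diagonalization of A (simultaneous row and column reduction) yields pivots 18, 0.
Counting signs: 1 positive, 1 zero.

(1, 0, 1)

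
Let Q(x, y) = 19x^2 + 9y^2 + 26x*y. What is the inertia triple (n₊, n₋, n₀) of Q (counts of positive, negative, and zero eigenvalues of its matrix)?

Write A = [[19, 13], [13, 9]].
Congruent diagonalization of A (simultaneous row and column reduction) yields pivots 19, 2/19.
Counting signs: 2 positive.

(2, 0, 0)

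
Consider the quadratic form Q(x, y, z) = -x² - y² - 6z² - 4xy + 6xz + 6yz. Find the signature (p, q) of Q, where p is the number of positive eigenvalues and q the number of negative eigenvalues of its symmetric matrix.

The associated matrix is A = [[-1, -2, 3], [-2, -1, 3], [3, 3, -6]].
Congruent diagonalization of A (simultaneous row and column reduction) yields pivots -1, 3, 0.
So there are 1 positive, 1 negative, 1 zero pivots.

(1, 1)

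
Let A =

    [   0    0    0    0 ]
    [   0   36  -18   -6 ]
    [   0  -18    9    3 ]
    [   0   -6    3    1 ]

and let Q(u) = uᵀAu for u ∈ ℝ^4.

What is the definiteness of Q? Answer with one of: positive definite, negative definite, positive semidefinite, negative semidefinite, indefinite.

Applying the same elementary operations to the rows and columns of A produces a congruent diagonal matrix with entries 0, 36, 0, 0.
That gives 1 positive, 3 zero pivots.
Hence Q is positive semidefinite.

positive semidefinite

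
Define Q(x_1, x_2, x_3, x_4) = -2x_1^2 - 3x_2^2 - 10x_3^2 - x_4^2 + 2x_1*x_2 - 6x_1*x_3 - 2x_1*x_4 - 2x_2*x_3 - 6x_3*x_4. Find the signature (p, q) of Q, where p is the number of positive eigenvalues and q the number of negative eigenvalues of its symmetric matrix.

(0, 4)

Write A = [[-2, 1, -3, -1], [1, -3, -1, 0], [-3, -1, -10, -3], [-1, 0, -3, -1]].
An LDLᵀ factorisation of A has diagonal entries -2, -5/2, -3, -1/15.
That gives 4 negative pivots.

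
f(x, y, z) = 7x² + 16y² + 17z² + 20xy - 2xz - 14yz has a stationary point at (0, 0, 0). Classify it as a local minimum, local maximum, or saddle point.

The Hessian at the origin is H = [[14, 20, -2], [20, 32, -14], [-2, -14, 34]].
Applying the same elementary operations to the rows and columns of H produces a congruent diagonal matrix with entries 14, 24/7, -5/2.
So there are 2 positive, 1 negative pivots.
H is indefinite, so the origin is a saddle point.

saddle point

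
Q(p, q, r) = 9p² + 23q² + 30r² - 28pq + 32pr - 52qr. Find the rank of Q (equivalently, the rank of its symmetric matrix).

3

The associated matrix is A = [[9, -14, 16], [-14, 23, -26], [16, -26, 30]].
Row-reducing A symmetrically gives the diagonal entries 9, 11/9, 6/11.
Counting signs: 3 positive.
The rank is the number of nonzero pivots: 3.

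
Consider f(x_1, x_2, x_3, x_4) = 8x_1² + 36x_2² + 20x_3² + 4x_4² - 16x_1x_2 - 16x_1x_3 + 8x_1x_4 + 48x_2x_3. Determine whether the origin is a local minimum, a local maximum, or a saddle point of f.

The Hessian at the origin is H = [[16, -16, -16, 8], [-16, 72, 48, 0], [-16, 48, 40, 0], [8, 0, 0, 8]].
Congruent diagonalization of H (simultaneous row and column reduction) yields pivots 16, 56, 40/7, 4/5.
Counting signs: 4 positive.
H is positive definite, so the origin is a strict local minimum.

local minimum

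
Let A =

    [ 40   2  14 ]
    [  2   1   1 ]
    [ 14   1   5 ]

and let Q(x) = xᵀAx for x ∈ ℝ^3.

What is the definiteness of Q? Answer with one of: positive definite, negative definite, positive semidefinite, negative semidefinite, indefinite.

Congruent diagonalization of A (simultaneous row and column reduction) yields pivots 40, 9/10, 0.
That gives 2 positive, 1 zero pivots.
Hence Q is positive semidefinite.

positive semidefinite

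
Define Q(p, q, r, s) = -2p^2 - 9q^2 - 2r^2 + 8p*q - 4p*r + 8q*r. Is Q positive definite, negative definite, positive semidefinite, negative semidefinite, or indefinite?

The symmetric matrix is A = [[-2, 4, -2, 0], [4, -9, 4, 0], [-2, 4, -2, 0], [0, 0, 0, 0]].
Congruent diagonalization of A (simultaneous row and column reduction) yields pivots -2, -1, 0, 0.
That gives 2 negative, 2 zero pivots.
Hence Q is negative semidefinite.

negative semidefinite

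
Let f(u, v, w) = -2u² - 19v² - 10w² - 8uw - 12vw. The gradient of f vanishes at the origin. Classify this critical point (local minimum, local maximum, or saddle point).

local maximum

The Hessian at the origin is H = [[-4, 0, -8], [0, -38, -12], [-8, -12, -20]].
Row-reducing H symmetrically gives the diagonal entries -4, -38, -4/19.
Counting signs: 3 negative.
H is negative definite, so the origin is a strict local maximum.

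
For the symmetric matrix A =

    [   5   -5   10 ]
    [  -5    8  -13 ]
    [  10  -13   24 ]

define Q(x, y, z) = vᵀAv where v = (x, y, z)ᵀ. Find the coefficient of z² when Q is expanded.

The coefficient of z² is the diagonal entry A[3,3] = 24.

24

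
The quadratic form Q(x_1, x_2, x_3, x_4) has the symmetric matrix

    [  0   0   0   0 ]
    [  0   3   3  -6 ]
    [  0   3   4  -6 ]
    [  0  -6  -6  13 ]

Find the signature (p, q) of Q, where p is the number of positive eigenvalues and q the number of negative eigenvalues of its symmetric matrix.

Applying the same elementary operations to the rows and columns of A produces a congruent diagonal matrix with entries 0, 3, 1, 1.
So there are 3 positive, 1 zero pivots.

(3, 0)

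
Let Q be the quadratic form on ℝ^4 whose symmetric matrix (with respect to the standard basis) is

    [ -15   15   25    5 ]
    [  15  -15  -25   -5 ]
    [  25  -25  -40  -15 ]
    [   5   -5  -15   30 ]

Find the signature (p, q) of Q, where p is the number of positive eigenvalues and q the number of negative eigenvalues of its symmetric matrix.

(2, 1)

Row-reducing A symmetrically gives the diagonal entries -15, 0, 5/3, 5.
That gives 2 positive, 1 negative, 1 zero pivots.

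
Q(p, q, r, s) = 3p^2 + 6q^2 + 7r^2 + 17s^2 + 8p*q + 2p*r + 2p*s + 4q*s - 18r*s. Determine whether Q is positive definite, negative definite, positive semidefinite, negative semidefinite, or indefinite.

The associated matrix is A = [[3, 4, 1, 1], [4, 6, 0, 2], [1, 0, 7, -9], [1, 2, -9, 17]].
Applying the same elementary operations to the rows and columns of A produces a congruent diagonal matrix with entries 3, 2/3, 4, 0.
So there are 3 positive, 1 zero pivots.
Hence Q is positive semidefinite.

positive semidefinite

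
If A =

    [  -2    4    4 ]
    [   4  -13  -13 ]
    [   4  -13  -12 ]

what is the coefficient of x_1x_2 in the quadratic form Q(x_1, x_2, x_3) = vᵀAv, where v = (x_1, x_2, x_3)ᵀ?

The coefficient of x_1x_2 is A[1,2] + A[2,1] = 2·4 = 8.

8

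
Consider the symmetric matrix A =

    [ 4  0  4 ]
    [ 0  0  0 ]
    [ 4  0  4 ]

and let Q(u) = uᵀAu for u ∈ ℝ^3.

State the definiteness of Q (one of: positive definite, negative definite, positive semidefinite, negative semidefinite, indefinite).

Congruent diagonalization of A (simultaneous row and column reduction) yields pivots 4, 0, 0.
Counting signs: 1 positive, 2 zero.
Hence Q is positive semidefinite.

positive semidefinite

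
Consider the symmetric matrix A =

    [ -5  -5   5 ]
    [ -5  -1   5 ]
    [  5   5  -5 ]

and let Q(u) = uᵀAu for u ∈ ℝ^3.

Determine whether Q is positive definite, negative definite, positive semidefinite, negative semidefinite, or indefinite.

indefinite

Row-reducing A symmetrically gives the diagonal entries -5, 4, 0.
That gives 1 positive, 1 negative, 1 zero pivots.
Hence Q is indefinite.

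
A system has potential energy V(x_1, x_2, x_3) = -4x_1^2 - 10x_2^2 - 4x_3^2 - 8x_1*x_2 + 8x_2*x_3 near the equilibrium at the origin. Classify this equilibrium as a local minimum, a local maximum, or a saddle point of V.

local maximum

The Hessian at the origin is H = [[-8, -8, 0], [-8, -20, 8], [0, 8, -8]].
Applying the same elementary operations to the rows and columns of H produces a congruent diagonal matrix with entries -8, -12, -8/3.
Counting signs: 3 negative.
H is negative definite, so the origin is a strict local maximum.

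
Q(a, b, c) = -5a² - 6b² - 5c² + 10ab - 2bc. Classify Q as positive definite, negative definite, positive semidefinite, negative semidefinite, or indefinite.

The symmetric matrix is A = [[-5, 5, 0], [5, -6, -1], [0, -1, -5]].
Congruent diagonalization of A (simultaneous row and column reduction) yields pivots -5, -1, -4.
That gives 3 negative pivots.
Hence Q is negative definite.

negative definite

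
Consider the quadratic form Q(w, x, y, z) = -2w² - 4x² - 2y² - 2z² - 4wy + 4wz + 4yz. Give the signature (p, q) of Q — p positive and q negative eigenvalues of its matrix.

(0, 2)

The associated matrix is A = [[-2, 0, -2, 2], [0, -4, 0, 0], [-2, 0, -2, 2], [2, 0, 2, -2]].
Applying the same elementary operations to the rows and columns of A produces a congruent diagonal matrix with entries -2, -4, 0, 0.
So there are 2 negative, 2 zero pivots.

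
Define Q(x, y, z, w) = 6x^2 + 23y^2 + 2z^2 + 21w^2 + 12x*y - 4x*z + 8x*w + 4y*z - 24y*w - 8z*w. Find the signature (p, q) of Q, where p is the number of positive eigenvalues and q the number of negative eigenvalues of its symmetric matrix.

The associated matrix is A = [[6, 6, -2, 4], [6, 23, 2, -12], [-2, 2, 2, -4], [4, -12, -4, 21]].
Applying the same elementary operations to the rows and columns of A produces a congruent diagonal matrix with entries 6, 17, 20/51, 1/5.
That gives 4 positive pivots.

(4, 0)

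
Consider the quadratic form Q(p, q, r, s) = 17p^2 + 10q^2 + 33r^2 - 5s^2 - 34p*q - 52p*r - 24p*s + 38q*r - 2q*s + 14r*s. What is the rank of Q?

4

The symmetric matrix is A = [[17, -17, -26, -12], [-17, 10, 19, -1], [-26, 19, 33, 7], [-12, -1, 7, -5]].
Congruent diagonalization of A (simultaneous row and column reduction) yields pivots 17, -7, 4/17, -6/7.
So there are 2 positive, 2 negative pivots.
The rank is the number of nonzero pivots: 4.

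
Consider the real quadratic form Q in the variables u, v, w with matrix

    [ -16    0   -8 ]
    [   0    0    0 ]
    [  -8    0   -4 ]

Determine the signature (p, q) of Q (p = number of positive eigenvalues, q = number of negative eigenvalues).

Row-reducing A symmetrically gives the diagonal entries -16, 0, 0.
Counting signs: 1 negative, 2 zero.

(0, 1)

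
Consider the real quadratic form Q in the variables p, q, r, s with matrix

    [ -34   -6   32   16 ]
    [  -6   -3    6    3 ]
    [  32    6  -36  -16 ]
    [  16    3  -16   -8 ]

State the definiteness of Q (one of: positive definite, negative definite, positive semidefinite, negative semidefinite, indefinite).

negative definite

Congruent diagonalization of A (simultaneous row and column reduction) yields pivots -34, -33/17, -64/11, -5/16.
That gives 4 negative pivots.
Hence Q is negative definite.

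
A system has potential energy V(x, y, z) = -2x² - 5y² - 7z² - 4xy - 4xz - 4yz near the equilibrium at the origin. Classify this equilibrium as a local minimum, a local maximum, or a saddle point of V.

local maximum

The Hessian at the origin is H = [[-4, -4, -4], [-4, -10, -4], [-4, -4, -14]].
Row-reducing H symmetrically gives the diagonal entries -4, -6, -10.
So there are 3 negative pivots.
H is negative definite, so the origin is a strict local maximum.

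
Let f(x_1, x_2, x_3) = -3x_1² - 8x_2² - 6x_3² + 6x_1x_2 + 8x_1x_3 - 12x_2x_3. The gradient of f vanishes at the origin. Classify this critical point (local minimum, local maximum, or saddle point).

The Hessian at the origin is H = [[-6, 6, 8], [6, -16, -12], [8, -12, -12]].
Congruent diagonalization of H (simultaneous row and column reduction) yields pivots -6, -10, 4/15.
So there are 1 positive, 2 negative pivots.
H is indefinite, so the origin is a saddle point.

saddle point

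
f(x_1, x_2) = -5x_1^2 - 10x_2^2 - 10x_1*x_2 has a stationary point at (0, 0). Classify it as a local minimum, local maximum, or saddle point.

The Hessian at the origin is H = [[-10, -10], [-10, -20]].
det H = -10·-20 − (-10)² = 100 > 0 and H[1,1] = -10 < 0, so H is negative definite.
Therefore the origin is a local maximum.

local maximum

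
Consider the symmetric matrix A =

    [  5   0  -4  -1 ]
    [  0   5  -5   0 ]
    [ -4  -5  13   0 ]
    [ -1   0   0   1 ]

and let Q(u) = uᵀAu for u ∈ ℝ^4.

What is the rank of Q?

4

Row-reducing A symmetrically gives the diagonal entries 5, 5, 24/5, 2/3.
So there are 4 positive pivots.
The rank is the number of nonzero pivots: 4.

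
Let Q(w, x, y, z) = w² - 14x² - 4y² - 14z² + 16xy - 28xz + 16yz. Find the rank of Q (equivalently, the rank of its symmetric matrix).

3

The associated matrix is A = [[1, 0, 0, 0], [0, -14, 8, -14], [0, 8, -4, 8], [0, -14, 8, -14]].
Symmetric row and column elimination reduces A to a congruent diagonal form with pivots 1, -14, 4/7, 0.
Counting signs: 2 positive, 1 negative, 1 zero.
The rank is the number of nonzero pivots: 3.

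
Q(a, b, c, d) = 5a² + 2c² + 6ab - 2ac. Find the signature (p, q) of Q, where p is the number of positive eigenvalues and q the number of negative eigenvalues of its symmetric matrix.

(2, 1)

The associated matrix is A = [[5, 3, -1, 0], [3, 0, 0, 0], [-1, 0, 2, 0], [0, 0, 0, 0]].
Row-reducing A symmetrically gives the diagonal entries 5, -9/5, 2, 0.
Counting signs: 2 positive, 1 negative, 1 zero.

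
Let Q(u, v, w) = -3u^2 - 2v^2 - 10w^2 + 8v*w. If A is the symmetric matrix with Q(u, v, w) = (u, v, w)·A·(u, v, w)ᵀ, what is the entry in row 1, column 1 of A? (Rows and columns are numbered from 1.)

-3

The coefficient of u^2 in Q is -3, and that is exactly A[1,1].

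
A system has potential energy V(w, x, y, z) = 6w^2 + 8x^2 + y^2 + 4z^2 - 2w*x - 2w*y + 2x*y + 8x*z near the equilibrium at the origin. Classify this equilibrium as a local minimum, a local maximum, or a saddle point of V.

The Hessian at the origin is H = [[12, -2, -2, 0], [-2, 16, 2, 8], [-2, 2, 2, 0], [0, 8, 0, 8]].
Row-reducing H symmetrically gives the diagonal entries 12, 47/3, 70/47, 24/7.
Counting signs: 4 positive.
H is positive definite, so the origin is a strict local minimum.

local minimum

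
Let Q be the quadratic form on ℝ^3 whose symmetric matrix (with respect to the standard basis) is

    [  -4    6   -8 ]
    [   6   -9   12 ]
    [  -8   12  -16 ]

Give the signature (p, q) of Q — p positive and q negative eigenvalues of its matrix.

(0, 1)

Congruent diagonalization of A (simultaneous row and column reduction) yields pivots -4, 0, 0.
So there are 1 negative, 2 zero pivots.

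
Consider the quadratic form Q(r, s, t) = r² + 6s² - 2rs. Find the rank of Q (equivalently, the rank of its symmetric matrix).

2

The associated matrix is A = [[1, -1, 0], [-1, 6, 0], [0, 0, 0]].
Applying the same elementary operations to the rows and columns of A produces a congruent diagonal matrix with entries 1, 5, 0.
That gives 2 positive, 1 zero pivots.
The rank is the number of nonzero pivots: 2.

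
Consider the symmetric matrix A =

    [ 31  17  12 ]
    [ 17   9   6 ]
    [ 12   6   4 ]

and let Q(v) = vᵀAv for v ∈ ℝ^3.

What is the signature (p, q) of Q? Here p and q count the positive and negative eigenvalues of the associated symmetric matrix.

(2, 1)

Applying the same elementary operations to the rows and columns of A produces a congruent diagonal matrix with entries 31, -10/31, 2/5.
Counting signs: 2 positive, 1 negative.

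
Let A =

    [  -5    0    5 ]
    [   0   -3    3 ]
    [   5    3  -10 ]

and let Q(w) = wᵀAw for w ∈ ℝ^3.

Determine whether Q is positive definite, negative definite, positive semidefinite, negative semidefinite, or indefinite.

Leading principal minors: Δ_1 = -5, Δ_2 = 15, Δ_3 = -30.
The signs alternate starting with Δ_1 < 0, so by Sylvester's criterion Q is negative definite.

negative definite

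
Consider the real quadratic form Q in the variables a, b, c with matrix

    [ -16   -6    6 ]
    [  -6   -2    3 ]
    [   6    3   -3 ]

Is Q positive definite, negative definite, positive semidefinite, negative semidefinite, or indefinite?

Row-reducing A symmetrically gives the diagonal entries -16, 1/4, -3.
Counting signs: 1 positive, 2 negative.
Hence Q is indefinite.

indefinite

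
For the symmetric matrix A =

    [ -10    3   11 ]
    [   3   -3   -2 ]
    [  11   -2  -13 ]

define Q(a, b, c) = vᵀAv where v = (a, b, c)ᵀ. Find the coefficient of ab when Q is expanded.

6

The coefficient of ab is A[1,2] + A[2,1] = 2·3 = 6.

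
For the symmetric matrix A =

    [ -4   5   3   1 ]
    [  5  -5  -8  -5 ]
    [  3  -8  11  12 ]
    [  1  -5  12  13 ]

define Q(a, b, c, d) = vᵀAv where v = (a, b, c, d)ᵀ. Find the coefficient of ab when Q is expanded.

The coefficient of ab is A[1,2] + A[2,1] = 2·5 = 10.

10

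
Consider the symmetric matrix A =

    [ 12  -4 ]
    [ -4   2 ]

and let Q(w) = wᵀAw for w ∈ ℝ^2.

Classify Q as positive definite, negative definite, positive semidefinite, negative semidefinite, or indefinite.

For the 2×2 matrix [[12, -4], [-4, 2]]: det = 12·2 − (-4)² = 8, trace = 14.
det > 0 so both eigenvalues share the sign of the trace; trace = 14 > 0 ⇒ both positive.

positive definite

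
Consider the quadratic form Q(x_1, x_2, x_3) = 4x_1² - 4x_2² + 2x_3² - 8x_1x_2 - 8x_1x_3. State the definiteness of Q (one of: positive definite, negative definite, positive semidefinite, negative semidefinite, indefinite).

The symmetric matrix is A = [[4, -4, -4], [-4, -4, 0], [-4, 0, 2]].
Symmetric row and column elimination reduces A to a congruent diagonal form with pivots 4, -8, 0.
That gives 1 positive, 1 negative, 1 zero pivots.
Hence Q is indefinite.

indefinite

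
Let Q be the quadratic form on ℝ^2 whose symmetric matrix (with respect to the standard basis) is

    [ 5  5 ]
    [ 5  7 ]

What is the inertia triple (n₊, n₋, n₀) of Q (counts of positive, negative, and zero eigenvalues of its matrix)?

(2, 0, 0)

Symmetric row and column elimination reduces A to a congruent diagonal form with pivots 5, 2.
That gives 2 positive pivots.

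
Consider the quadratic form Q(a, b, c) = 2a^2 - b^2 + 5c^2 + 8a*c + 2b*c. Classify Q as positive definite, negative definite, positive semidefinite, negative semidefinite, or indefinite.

The associated matrix is A = [[2, 0, 4], [0, -1, 1], [4, 1, 5]].
An LDLᵀ factorisation of A has diagonal entries 2, -1, -2.
That gives 1 positive, 2 negative pivots.
Hence Q is indefinite.

indefinite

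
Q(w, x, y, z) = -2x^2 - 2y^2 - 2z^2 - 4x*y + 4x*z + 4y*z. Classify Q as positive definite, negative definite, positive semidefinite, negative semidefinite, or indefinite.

negative semidefinite

Write A = [[0, 0, 0, 0], [0, -2, -2, 2], [0, -2, -2, 2], [0, 2, 2, -2]].
Symmetric row and column elimination reduces A to a congruent diagonal form with pivots 0, -2, 0, 0.
Counting signs: 1 negative, 3 zero.
Hence Q is negative semidefinite.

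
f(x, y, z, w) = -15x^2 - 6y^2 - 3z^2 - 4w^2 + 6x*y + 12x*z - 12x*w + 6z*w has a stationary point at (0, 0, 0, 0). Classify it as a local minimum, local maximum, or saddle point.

The Hessian at the origin is H = [[-30, 6, 12, -12], [6, -12, 0, 0], [12, 0, -6, 6], [-12, 0, 6, -8]].
Applying the same elementary operations to the rows and columns of H produces a congruent diagonal matrix with entries -30, -54/5, -2/3, -2.
Counting signs: 4 negative.
H is negative definite, so the origin is a strict local maximum.

local maximum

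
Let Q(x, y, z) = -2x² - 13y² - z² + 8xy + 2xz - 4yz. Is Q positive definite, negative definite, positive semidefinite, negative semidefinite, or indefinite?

Write A = [[-2, 4, 1], [4, -13, -2], [1, -2, -1]].
Applying the same elementary operations to the rows and columns of A produces a congruent diagonal matrix with entries -2, -5, -1/2.
That gives 3 negative pivots.
Hence Q is negative definite.

negative definite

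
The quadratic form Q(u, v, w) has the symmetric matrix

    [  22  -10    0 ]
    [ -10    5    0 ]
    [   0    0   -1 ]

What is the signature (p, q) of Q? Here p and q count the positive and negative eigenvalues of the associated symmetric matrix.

Congruent diagonalization of A (simultaneous row and column reduction) yields pivots 22, 5/11, -1.
Counting signs: 2 positive, 1 negative.

(2, 1)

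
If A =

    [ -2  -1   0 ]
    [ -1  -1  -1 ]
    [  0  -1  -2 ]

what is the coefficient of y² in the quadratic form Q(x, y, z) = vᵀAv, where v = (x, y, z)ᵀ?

-1

The coefficient of y² is the diagonal entry A[2,2] = -1.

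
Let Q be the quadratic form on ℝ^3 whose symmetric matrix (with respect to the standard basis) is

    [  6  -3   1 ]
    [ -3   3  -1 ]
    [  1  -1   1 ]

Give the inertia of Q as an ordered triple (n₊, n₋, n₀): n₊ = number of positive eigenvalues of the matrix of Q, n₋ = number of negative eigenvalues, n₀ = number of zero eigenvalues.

Row-reducing A symmetrically gives the diagonal entries 6, 3/2, 2/3.
That gives 3 positive pivots.

(3, 0, 0)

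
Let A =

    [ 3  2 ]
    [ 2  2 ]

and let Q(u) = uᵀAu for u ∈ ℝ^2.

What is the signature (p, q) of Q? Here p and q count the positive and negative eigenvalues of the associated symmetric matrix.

(2, 0)

Row-reducing A symmetrically gives the diagonal entries 3, 2/3.
That gives 2 positive pivots.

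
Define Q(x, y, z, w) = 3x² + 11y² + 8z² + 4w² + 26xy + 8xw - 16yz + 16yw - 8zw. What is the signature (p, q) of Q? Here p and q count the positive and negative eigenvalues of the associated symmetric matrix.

(2, 1)

The associated matrix is A = [[3, 13, 0, 4], [13, 11, -8, 8], [0, -8, 8, -4], [4, 8, -4, 4]].
Congruent diagonalization of A (simultaneous row and column reduction) yields pivots 3, -136/3, 160/17, 0.
Counting signs: 2 positive, 1 negative, 1 zero.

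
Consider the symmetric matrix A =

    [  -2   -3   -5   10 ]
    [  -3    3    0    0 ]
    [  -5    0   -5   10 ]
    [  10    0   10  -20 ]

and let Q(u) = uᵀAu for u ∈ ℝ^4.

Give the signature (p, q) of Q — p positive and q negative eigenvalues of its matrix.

(1, 1)

Applying the same elementary operations to the rows and columns of A produces a congruent diagonal matrix with entries -2, 15/2, 0, 0.
That gives 1 positive, 1 negative, 2 zero pivots.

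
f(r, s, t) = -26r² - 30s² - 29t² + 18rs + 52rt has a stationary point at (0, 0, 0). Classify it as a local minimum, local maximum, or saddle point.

The Hessian at the origin is H = [[-52, 18, 52], [18, -60, 0], [52, 0, -58]].
An LDLᵀ factorisation of H has diagonal entries -52, -699/13, 6/233.
That gives 1 positive, 2 negative pivots.
H is indefinite, so the origin is a saddle point.

saddle point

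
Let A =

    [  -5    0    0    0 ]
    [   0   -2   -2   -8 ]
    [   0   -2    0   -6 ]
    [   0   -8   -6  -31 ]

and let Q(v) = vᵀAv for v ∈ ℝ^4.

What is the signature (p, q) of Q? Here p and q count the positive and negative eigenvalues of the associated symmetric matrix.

(1, 3)

Symmetric row and column elimination reduces A to a congruent diagonal form with pivots -5, -2, 2, -1.
Counting signs: 1 positive, 3 negative.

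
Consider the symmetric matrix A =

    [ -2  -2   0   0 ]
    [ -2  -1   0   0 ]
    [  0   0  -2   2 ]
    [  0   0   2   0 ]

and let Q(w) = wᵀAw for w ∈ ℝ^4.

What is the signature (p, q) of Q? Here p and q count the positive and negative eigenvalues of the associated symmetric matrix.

(2, 2)

Row-reducing A symmetrically gives the diagonal entries -2, 1, -2, 2.
Counting signs: 2 positive, 2 negative.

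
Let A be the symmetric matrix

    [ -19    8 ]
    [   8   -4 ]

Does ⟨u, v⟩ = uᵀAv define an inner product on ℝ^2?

no

Leading principal minors: Δ_1 = -19, Δ_2 = 12.
The signs alternate starting with Δ_1 < 0, so by Sylvester's criterion Q is negative definite.
⟨·,·⟩ is an inner product exactly when A is positive definite.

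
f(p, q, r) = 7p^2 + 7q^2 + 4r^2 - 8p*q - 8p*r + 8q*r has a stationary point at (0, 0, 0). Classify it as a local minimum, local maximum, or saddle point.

The Hessian at the origin is H = [[14, -8, -8], [-8, 14, 8], [-8, 8, 8]].
Row-reducing H symmetrically gives the diagonal entries 14, 66/7, 24/11.
So there are 3 positive pivots.
H is positive definite, so the origin is a strict local minimum.

local minimum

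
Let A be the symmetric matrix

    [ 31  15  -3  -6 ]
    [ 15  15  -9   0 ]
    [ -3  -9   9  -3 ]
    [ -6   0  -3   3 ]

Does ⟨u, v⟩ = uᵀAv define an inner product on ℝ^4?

Congruent diagonalization of A (simultaneous row and column reduction) yields pivots 31, 240/31, 27/20, 1/3.
That gives 4 positive pivots.
Hence Q is positive definite.
⟨·,·⟩ is an inner product exactly when A is positive definite.

yes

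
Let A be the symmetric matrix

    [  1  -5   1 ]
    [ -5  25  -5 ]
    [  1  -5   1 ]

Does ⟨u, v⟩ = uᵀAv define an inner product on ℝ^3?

no

Congruent diagonalization of A (simultaneous row and column reduction) yields pivots 1, 0, 0.
That gives 1 positive, 2 zero pivots.
Hence Q is positive semidefinite.
⟨·,·⟩ is an inner product exactly when A is positive definite.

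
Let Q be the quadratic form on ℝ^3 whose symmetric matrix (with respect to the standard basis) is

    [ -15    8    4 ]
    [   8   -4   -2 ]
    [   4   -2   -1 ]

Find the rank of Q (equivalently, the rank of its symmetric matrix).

Congruent diagonalization of A (simultaneous row and column reduction) yields pivots -15, 4/15, 0.
That gives 1 positive, 1 negative, 1 zero pivots.
The rank is the number of nonzero pivots: 2.

2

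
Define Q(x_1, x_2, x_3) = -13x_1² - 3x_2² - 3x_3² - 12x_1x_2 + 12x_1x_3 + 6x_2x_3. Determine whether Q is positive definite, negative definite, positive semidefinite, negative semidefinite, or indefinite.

Write A = [[-13, -6, 6], [-6, -3, 3], [6, 3, -3]].
Row-reducing A symmetrically gives the diagonal entries -13, -3/13, 0.
Counting signs: 2 negative, 1 zero.
Hence Q is negative semidefinite.

negative semidefinite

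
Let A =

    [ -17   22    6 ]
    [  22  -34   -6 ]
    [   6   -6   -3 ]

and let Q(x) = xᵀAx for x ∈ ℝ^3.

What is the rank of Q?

Symmetric row and column elimination reduces A to a congruent diagonal form with pivots -17, -94/17, -15/47.
So there are 3 negative pivots.
The rank is the number of nonzero pivots: 3.

3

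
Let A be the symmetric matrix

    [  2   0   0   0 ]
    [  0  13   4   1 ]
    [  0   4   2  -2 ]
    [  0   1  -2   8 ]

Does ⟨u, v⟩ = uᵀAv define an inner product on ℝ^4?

yes

Leading principal minors: Δ_1 = 2, Δ_2 = 26, Δ_3 = 20, Δ_4 = 20.
All leading principal minors are positive, so by Sylvester's criterion Q is positive definite.
⟨·,·⟩ is an inner product exactly when A is positive definite.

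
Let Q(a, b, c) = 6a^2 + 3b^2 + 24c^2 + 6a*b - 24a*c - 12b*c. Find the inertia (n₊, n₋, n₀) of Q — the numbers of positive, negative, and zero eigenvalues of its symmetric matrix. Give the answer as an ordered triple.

Write A = [[6, 3, -12], [3, 3, -6], [-12, -6, 24]].
Row-reducing A symmetrically gives the diagonal entries 6, 3/2, 0.
So there are 2 positive, 1 zero pivots.

(2, 0, 1)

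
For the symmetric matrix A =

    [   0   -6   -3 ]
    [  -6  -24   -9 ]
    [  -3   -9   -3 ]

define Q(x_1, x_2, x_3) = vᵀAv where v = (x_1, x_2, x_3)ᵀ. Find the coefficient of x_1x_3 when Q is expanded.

The coefficient of x_1x_3 is A[1,3] + A[3,1] = 2·(-3) = -6.

-6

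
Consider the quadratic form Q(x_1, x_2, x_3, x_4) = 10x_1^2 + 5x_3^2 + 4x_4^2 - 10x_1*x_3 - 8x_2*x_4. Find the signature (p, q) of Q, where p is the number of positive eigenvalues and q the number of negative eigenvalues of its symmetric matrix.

The symmetric matrix is A = [[10, 0, -5, 0], [0, 0, 0, -4], [-5, 0, 5, 0], [0, -4, 0, 4]].
By Sylvester's law of inertia any congruent diagonalization of A has 3 positive, 1 negative and 0 zero entries.

(3, 1)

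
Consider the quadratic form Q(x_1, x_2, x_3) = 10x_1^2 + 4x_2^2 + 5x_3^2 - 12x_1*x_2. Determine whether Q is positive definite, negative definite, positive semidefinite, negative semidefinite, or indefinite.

positive definite

The associated matrix is A = [[10, -6, 0], [-6, 4, 0], [0, 0, 5]].
Applying the same elementary operations to the rows and columns of A produces a congruent diagonal matrix with entries 10, 2/5, 5.
So there are 3 positive pivots.
Hence Q is positive definite.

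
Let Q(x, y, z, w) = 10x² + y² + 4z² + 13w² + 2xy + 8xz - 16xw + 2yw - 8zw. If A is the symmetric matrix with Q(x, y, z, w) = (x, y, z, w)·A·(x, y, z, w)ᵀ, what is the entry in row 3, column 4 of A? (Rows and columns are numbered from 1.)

-4

The coefficient of z·w in Q is -8. For a symmetric A this equals A[3,4] + A[4,3] = 2·A[3,4].
So A[3,4] = -8/2 = -4.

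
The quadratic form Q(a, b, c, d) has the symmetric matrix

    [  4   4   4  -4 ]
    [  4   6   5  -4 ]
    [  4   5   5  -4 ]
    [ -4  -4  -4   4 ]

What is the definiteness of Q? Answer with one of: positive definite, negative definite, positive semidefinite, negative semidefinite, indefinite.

Row-reducing A symmetrically gives the diagonal entries 4, 2, 1/2, 0.
So there are 3 positive, 1 zero pivots.
Hence Q is positive semidefinite.

positive semidefinite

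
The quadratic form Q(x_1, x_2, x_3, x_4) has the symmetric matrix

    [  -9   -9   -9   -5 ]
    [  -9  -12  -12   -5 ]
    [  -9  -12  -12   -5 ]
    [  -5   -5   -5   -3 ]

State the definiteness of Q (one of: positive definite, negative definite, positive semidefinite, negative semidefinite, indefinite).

negative semidefinite

Row-reducing A symmetrically gives the diagonal entries -9, -3, 0, -2/9.
Counting signs: 3 negative, 1 zero.
Hence Q is negative semidefinite.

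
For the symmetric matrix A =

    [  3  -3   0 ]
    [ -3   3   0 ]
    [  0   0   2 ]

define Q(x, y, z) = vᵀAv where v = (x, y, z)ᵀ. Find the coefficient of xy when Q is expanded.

-6

The coefficient of xy is A[1,2] + A[2,1] = 2·(-3) = -6.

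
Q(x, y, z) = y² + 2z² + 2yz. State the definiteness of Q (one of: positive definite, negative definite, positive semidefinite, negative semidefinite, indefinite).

The associated matrix is A = [[0, 0, 0], [0, 1, 1], [0, 1, 2]].
Row-reducing A symmetrically gives the diagonal entries 0, 1, 1.
That gives 2 positive, 1 zero pivots.
Hence Q is positive semidefinite.

positive semidefinite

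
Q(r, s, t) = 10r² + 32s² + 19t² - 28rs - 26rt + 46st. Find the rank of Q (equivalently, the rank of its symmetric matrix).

3

The symmetric matrix is A = [[10, -14, -13], [-14, 32, 23], [-13, 23, 19]].
Congruent diagonalization of A (simultaneous row and column reduction) yields pivots 10, 62/5, 15/62.
That gives 3 positive pivots.
The rank is the number of nonzero pivots: 3.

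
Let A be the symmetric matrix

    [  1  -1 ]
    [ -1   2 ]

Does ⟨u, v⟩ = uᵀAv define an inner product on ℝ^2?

An LDLᵀ factorisation of A has diagonal entries 1, 1.
Counting signs: 2 positive.
Hence Q is positive definite.
⟨·,·⟩ is an inner product exactly when A is positive definite.

yes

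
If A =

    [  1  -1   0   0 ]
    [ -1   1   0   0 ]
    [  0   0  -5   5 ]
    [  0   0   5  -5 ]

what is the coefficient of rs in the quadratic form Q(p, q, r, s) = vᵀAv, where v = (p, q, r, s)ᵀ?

10

The coefficient of rs is A[3,4] + A[4,3] = 2·5 = 10.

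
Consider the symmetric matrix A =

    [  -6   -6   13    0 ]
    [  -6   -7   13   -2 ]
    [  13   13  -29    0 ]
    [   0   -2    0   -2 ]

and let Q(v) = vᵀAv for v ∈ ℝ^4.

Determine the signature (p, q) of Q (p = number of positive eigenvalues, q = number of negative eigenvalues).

(1, 3)

Symmetric row and column elimination reduces A to a congruent diagonal form with pivots -6, -1, -5/6, 2.
So there are 1 positive, 3 negative pivots.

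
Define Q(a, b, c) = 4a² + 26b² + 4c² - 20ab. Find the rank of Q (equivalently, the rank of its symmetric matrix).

The associated matrix is A = [[4, -10, 0], [-10, 26, 0], [0, 0, 4]].
An LDLᵀ factorisation of A has diagonal entries 4, 1, 4.
Counting signs: 3 positive.
The rank is the number of nonzero pivots: 3.

3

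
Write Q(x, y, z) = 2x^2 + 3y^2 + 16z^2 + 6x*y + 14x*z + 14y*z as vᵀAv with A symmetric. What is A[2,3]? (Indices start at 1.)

The coefficient of y·z in Q is 14. For a symmetric A this equals A[2,3] + A[3,2] = 2·A[2,3].
So A[2,3] = 14/2 = 7.

7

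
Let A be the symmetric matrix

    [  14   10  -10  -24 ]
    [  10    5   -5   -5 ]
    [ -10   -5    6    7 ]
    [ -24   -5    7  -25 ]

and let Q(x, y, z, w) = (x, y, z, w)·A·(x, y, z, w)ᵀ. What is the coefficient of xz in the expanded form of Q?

The coefficient of xz is A[1,3] + A[3,1] = 2·(-10) = -20.

-20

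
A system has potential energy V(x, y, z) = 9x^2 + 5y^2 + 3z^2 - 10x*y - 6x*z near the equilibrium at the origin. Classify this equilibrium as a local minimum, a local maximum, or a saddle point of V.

local minimum

The Hessian at the origin is H = [[18, -10, -6], [-10, 10, 0], [-6, 0, 6]].
Congruent diagonalization of H (simultaneous row and column reduction) yields pivots 18, 40/9, 3/2.
Counting signs: 3 positive.
H is positive definite, so the origin is a strict local minimum.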